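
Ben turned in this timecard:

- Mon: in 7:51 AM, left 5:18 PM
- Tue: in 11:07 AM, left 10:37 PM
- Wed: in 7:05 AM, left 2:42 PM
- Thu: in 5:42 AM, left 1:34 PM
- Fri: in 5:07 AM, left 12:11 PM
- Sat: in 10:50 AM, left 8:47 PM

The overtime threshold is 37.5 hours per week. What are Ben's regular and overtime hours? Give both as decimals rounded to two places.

Regular 37.50 hours, overtime 15.95 hours

Mon: 7:51 AM–5:18 PM = 9 h 27 min
Tue: 11:07 AM–10:37 PM = 11 h 30 min
Wed: 7:05 AM–2:42 PM = 7 h 37 min
Thu: 5:42 AM–1:34 PM = 7 h 52 min
Fri: 5:07 AM–12:11 PM = 7 h 4 min
Sat: 10:50 AM–8:47 PM = 9 h 57 min
Total worked: 53 h 27 min = 53.45 h.
Threshold 37.5 h → overtime 15 h 57 min, regular 37 h 30 min.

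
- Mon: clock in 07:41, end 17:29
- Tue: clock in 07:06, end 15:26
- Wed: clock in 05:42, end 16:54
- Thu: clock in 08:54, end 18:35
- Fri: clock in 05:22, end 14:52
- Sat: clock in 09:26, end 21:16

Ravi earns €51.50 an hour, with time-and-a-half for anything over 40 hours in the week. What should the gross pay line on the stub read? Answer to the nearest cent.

Mon: 07:41–17:29 = 9 h 48 min
Tue: 07:06–15:26 = 8 h 20 min
Wed: 05:42–16:54 = 11 h 12 min
Thu: 08:54–18:35 = 9 h 41 min
Fri: 05:22–14:52 = 9 h 30 min
Sat: 09:26–21:16 = 11 h 50 min
Total worked: 60 h 21 min = 3621 min.
Regular 40 h 0 min = 2400 min at €51.50/h; overtime 20 h 21 min = 1221 min at €77.25/h.
Pay = (2400 × €51.50 + 1221 × €77.25) ÷ 60 = €3632.04.

€3632.04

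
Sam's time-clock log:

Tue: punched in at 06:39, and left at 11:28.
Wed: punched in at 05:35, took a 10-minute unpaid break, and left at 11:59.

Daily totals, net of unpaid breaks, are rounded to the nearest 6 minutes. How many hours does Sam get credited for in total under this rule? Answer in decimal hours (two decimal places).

Tue: 06:39–11:28 = 4 h 49 min → rounds to 4 h 48 min
Wed: 05:35–11:59 = 6 h 24 min − 10 min = 6 h 14 min → rounds to 6 h 12 min
Total credited: 11 h 0 min.

11.00 hours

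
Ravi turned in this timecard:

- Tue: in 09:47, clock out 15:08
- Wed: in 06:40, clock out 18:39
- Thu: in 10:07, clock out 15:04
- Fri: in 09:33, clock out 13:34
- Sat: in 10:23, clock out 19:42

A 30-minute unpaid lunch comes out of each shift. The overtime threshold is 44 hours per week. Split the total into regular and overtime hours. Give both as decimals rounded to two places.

Regular 33.12 hours, overtime 0.00 hours

Tue: 09:47–15:08 = 5 h 21 min; less 30 min break → 4 h 51 min
Wed: 06:40–18:39 = 11 h 59 min; less 30 min break → 11 h 29 min
Thu: 10:07–15:04 = 4 h 57 min; less 30 min break → 4 h 27 min
Fri: 09:33–13:34 = 4 h 1 min; less 30 min break → 3 h 31 min
Sat: 10:23–19:42 = 9 h 19 min; less 30 min break → 8 h 49 min
Total worked: 33 h 7 min = 33.12 h.
Threshold 44 h → overtime 0 h 0 min, regular 33 h 7 min.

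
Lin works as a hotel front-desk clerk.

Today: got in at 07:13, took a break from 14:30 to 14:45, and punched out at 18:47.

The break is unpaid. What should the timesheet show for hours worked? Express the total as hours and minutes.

11 h 19 min

Today: 07:13–18:47 = 11 h 34 min; less 15 min break → 11 h 19 min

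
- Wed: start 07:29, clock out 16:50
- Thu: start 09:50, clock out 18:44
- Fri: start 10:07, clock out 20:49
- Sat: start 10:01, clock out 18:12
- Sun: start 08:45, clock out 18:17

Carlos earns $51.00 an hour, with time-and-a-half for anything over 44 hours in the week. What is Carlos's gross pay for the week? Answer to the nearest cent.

Wed: 07:29–16:50 = 9 h 21 min
Thu: 09:50–18:44 = 8 h 54 min
Fri: 10:07–20:49 = 10 h 42 min
Sat: 10:01–18:12 = 8 h 11 min
Sun: 08:45–18:17 = 9 h 32 min
Total worked: 46 h 40 min = 2800 min.
Regular 44 h 0 min = 2640 min at $51.00/h; overtime 2 h 40 min = 160 min at $76.50/h.
Pay = (2640 × $51.00 + 160 × $76.50) ÷ 60 = $2448.00.

$2448.00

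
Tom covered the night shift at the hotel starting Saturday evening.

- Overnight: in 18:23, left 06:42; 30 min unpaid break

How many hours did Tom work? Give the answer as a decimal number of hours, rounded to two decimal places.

Overnight: 18:23 → midnight = 5 h 37 min; midnight → 06:42 = 6 h 42 min; span 12 h 19 min; less 30 min break → 11 h 49 min

11.82 hours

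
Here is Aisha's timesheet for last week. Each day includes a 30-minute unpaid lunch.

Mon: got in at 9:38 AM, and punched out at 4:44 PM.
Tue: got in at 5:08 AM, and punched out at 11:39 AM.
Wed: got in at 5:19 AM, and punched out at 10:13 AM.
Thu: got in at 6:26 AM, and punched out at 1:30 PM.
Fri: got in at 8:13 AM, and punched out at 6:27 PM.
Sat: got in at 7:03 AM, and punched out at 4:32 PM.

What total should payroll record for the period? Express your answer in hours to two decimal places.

42.30 hours

Mon: 9:38 AM–4:44 PM = 7 h 6 min; less 30 min break → 6 h 36 min
Tue: 5:08 AM–11:39 AM = 6 h 31 min; less 30 min break → 6 h 1 min
Wed: 5:19 AM–10:13 AM = 4 h 54 min; less 30 min break → 4 h 24 min
Thu: 6:26 AM–1:30 PM = 7 h 4 min; less 30 min break → 6 h 34 min
Fri: 8:13 AM–6:27 PM = 10 h 14 min; less 30 min break → 9 h 44 min
Sat: 7:03 AM–4:32 PM = 9 h 29 min; less 30 min break → 8 h 59 min
Total: 6 h 36 min + 6 h 1 min + 4 h 24 min + 6 h 34 min + 9 h 44 min + 8 h 59 min = 42 h 18 min.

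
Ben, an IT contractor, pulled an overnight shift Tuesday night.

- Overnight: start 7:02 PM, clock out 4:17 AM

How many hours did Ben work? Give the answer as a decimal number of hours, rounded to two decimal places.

9.25 hours

Overnight: 7:02 PM → midnight = 4 h 58 min; midnight → 4:17 AM = 4 h 17 min; span 9 h 15 min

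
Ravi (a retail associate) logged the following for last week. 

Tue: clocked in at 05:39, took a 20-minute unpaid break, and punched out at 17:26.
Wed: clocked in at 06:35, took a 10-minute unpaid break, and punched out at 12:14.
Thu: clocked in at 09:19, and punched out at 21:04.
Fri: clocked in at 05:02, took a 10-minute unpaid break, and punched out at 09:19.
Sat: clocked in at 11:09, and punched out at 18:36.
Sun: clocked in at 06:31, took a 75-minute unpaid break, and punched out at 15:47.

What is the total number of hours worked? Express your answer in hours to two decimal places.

Tue: 05:39–17:26 = 11 h 47 min; less 20 min break → 11 h 27 min
Wed: 06:35–12:14 = 5 h 39 min; less 10 min break → 5 h 29 min
Thu: 09:19–21:04 = 11 h 45 min
Fri: 05:02–09:19 = 4 h 17 min; less 10 min break → 4 h 7 min
Sat: 11:09–18:36 = 7 h 27 min
Sun: 06:31–15:47 = 9 h 16 min; less 75 min break → 8 h 1 min
Total: 11 h 27 min + 5 h 29 min + 11 h 45 min + 4 h 7 min + 7 h 27 min + 8 h 1 min = 48 h 16 min.

48.27 hours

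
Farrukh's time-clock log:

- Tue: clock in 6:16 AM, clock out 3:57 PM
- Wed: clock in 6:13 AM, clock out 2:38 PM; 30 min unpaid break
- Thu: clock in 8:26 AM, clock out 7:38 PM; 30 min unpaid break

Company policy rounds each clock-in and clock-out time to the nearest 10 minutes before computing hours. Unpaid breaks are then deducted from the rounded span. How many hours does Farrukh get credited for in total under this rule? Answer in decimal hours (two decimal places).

Tue: in 6:16 AM→6:20 AM, out 3:57 PM→4:00 PM; 9 h 40 min
Wed: in 6:13 AM→6:10 AM, out 2:38 PM→2:40 PM; 8 h 30 min − 30 min = 8 h 0 min
Thu: in 8:26 AM→8:30 AM, out 7:38 PM→7:40 PM; 11 h 10 min − 30 min = 10 h 40 min
Total credited: 28 h 20 min.

28.33 hours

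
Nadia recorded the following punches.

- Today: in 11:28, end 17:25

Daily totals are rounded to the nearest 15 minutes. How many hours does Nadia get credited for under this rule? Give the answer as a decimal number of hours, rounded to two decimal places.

6.00 hours

Today: 11:28–17:25 = 5 h 57 min → rounds to 6 h 0 min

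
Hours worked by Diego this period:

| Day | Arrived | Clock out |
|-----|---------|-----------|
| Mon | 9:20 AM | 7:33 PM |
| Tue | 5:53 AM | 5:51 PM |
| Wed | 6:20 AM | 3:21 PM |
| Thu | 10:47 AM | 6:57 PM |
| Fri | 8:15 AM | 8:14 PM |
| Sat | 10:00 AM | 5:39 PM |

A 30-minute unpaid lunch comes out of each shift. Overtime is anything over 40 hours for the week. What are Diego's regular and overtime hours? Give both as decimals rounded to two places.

Regular 40.00 hours, overtime 16.00 hours

Mon: 9:20 AM–7:33 PM = 10 h 13 min; less 30 min break → 9 h 43 min
Tue: 5:53 AM–5:51 PM = 11 h 58 min; less 30 min break → 11 h 28 min
Wed: 6:20 AM–3:21 PM = 9 h 1 min; less 30 min break → 8 h 31 min
Thu: 10:47 AM–6:57 PM = 8 h 10 min; less 30 min break → 7 h 40 min
Fri: 8:15 AM–8:14 PM = 11 h 59 min; less 30 min break → 11 h 29 min
Sat: 10:00 AM–5:39 PM = 7 h 39 min; less 30 min break → 7 h 9 min
Total worked: 56 h 0 min = 56.00 h.
Threshold 40 h → overtime 16 h 0 min, regular 40 h 0 min.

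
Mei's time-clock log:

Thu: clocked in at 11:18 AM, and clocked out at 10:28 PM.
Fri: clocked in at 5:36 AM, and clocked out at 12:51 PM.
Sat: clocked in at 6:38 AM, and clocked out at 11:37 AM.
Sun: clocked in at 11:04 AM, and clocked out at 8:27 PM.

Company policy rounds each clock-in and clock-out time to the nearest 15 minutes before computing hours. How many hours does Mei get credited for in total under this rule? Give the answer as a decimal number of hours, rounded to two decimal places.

Thu: in 11:18 AM→11:15 AM, out 10:28 PM→10:30 PM; 11 h 15 min
Fri: in 5:36 AM→5:30 AM, out 12:51 PM→12:45 PM; 7 h 15 min
Sat: in 6:38 AM→6:45 AM, out 11:37 AM→11:30 AM; 4 h 45 min
Sun: in 11:04 AM→11:00 AM, out 8:27 PM→8:30 PM; 9 h 30 min
Total credited: 32 h 45 min.

32.75 hours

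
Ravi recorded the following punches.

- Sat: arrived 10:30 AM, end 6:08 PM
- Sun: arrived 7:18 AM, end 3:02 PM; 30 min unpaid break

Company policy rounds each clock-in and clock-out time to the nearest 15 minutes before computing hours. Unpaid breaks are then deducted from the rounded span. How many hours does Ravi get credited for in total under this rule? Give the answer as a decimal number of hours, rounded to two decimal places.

15.00 hours

Sat: in 10:30 AM→10:30 AM, out 6:08 PM→6:15 PM; 7 h 45 min
Sun: in 7:18 AM→7:15 AM, out 3:02 PM→3:00 PM; 7 h 45 min − 30 min = 7 h 15 min
Total credited: 15 h 0 min.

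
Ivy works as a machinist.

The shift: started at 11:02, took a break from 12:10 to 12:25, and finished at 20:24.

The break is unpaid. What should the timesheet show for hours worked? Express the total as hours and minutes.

9 h 7 min

The shift: 11:02–20:24 = 9 h 22 min; less 15 min break → 9 h 7 min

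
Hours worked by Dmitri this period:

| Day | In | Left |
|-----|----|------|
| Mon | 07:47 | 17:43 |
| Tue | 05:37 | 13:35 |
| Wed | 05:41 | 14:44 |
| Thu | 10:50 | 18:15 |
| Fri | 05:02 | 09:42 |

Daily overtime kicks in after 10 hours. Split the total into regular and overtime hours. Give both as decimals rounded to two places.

Mon: 07:47–17:43 = 9 h 56 min
Tue: 05:37–13:35 = 7 h 58 min
Wed: 05:41–14:44 = 9 h 3 min
Thu: 10:50–18:15 = 7 h 25 min
Fri: 05:02–09:42 = 4 h 40 min
Mon reg 9 h 56 min / OT 0 h 0 min; Tue reg 7 h 58 min / OT 0 h 0 min; Wed reg 9 h 3 min / OT 0 h 0 min; Thu reg 7 h 25 min / OT 0 h 0 min; Fri reg 4 h 40 min / OT 0 h 0 min.
Totals: regular 39 h 2 min, overtime 0 h 0 min.

Regular 39.03 hours, overtime 0.00 hours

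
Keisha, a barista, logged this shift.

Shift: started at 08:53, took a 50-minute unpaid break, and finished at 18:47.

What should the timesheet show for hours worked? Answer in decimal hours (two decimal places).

Shift: 08:53–18:47 = 9 h 54 min; less 50 min break → 9 h 4 min

9.07 hours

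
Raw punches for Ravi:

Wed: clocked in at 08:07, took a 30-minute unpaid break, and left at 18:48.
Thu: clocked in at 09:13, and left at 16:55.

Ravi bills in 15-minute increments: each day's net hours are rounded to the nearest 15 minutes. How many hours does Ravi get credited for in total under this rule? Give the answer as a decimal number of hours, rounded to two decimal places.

18.00 hours

Wed: 08:07–18:48 = 10 h 41 min − 30 min = 10 h 11 min → rounds to 10 h 15 min
Thu: 09:13–16:55 = 7 h 42 min → rounds to 7 h 45 min
Total credited: 18 h 0 min.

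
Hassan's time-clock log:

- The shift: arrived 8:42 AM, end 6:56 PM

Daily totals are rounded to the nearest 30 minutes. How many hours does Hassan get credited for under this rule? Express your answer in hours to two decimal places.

The shift: 8:42 AM–6:56 PM = 10 h 14 min → rounds to 10 h 0 min

10.00 hours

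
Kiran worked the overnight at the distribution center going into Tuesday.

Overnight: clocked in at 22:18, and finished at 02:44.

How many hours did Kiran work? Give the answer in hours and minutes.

Overnight: 22:18 → midnight = 1 h 42 min; midnight → 02:44 = 2 h 44 min; span 4 h 26 min

4 h 26 min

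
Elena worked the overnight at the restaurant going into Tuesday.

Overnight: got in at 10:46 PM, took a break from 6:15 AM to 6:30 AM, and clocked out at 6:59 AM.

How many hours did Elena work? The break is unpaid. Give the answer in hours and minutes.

Overnight: 10:46 PM → midnight = 1 h 14 min; midnight → 6:59 AM = 6 h 59 min; span 8 h 13 min; less 15 min break → 7 h 58 min

7 h 58 min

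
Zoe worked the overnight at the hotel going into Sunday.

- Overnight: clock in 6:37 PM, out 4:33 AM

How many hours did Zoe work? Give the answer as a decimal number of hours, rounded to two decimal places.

9.93 hours

Overnight: 6:37 PM → midnight = 5 h 23 min; midnight → 4:33 AM = 4 h 33 min; span 9 h 56 min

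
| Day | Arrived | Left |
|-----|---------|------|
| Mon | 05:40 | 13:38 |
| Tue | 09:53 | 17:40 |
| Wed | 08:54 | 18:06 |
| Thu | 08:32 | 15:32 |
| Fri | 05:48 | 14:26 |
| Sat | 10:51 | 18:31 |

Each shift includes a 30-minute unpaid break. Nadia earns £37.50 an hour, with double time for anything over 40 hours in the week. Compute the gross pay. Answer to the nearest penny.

Mon: 05:40–13:38 = 7 h 58 min; less 30 min break → 7 h 28 min
Tue: 09:53–17:40 = 7 h 47 min; less 30 min break → 7 h 17 min
Wed: 08:54–18:06 = 9 h 12 min; less 30 min break → 8 h 42 min
Thu: 08:32–15:32 = 7 h 0 min; less 30 min break → 6 h 30 min
Fri: 05:48–14:26 = 8 h 38 min; less 30 min break → 8 h 8 min
Sat: 10:51–18:31 = 7 h 40 min; less 30 min break → 7 h 10 min
Total worked: 45 h 15 min = 2715 min.
Regular 40 h 0 min = 2400 min at £37.50/h; overtime 5 h 15 min = 315 min at £75.00/h.
Pay = (2400 × £37.50 + 315 × £75.00) ÷ 60 = £1893.75.

£1893.75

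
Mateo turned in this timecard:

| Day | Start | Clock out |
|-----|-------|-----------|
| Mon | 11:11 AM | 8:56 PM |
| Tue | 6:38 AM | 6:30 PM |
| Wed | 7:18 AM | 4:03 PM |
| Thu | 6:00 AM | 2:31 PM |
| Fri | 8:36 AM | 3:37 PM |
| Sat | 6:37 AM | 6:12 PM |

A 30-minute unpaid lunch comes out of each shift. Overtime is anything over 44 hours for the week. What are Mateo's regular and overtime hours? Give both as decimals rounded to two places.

Mon: 11:11 AM–8:56 PM = 9 h 45 min; less 30 min break → 9 h 15 min
Tue: 6:38 AM–6:30 PM = 11 h 52 min; less 30 min break → 11 h 22 min
Wed: 7:18 AM–4:03 PM = 8 h 45 min; less 30 min break → 8 h 15 min
Thu: 6:00 AM–2:31 PM = 8 h 31 min; less 30 min break → 8 h 1 min
Fri: 8:36 AM–3:37 PM = 7 h 1 min; less 30 min break → 6 h 31 min
Sat: 6:37 AM–6:12 PM = 11 h 35 min; less 30 min break → 11 h 5 min
Total worked: 54 h 29 min = 54.48 h.
Threshold 44 h → overtime 10 h 29 min, regular 44 h 0 min.

Regular 44.00 hours, overtime 10.48 hours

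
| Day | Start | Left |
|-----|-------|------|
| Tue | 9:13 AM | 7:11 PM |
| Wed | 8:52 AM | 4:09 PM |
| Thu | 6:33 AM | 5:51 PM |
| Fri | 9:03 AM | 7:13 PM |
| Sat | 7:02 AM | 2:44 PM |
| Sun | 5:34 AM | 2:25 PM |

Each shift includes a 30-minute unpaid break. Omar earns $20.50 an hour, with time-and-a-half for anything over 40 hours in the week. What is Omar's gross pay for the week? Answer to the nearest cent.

Tue: 9:13 AM–7:11 PM = 9 h 58 min; less 30 min break → 9 h 28 min
Wed: 8:52 AM–4:09 PM = 7 h 17 min; less 30 min break → 6 h 47 min
Thu: 6:33 AM–5:51 PM = 11 h 18 min; less 30 min break → 10 h 48 min
Fri: 9:03 AM–7:13 PM = 10 h 10 min; less 30 min break → 9 h 40 min
Sat: 7:02 AM–2:44 PM = 7 h 42 min; less 30 min break → 7 h 12 min
Sun: 5:34 AM–2:25 PM = 8 h 51 min; less 30 min break → 8 h 21 min
Total worked: 52 h 16 min = 3136 min.
Regular 40 h 0 min = 2400 min at $20.50/h; overtime 12 h 16 min = 736 min at $30.75/h.
Pay = (2400 × $20.50 + 736 × $30.75) ÷ 60 = $1197.20.

$1197.20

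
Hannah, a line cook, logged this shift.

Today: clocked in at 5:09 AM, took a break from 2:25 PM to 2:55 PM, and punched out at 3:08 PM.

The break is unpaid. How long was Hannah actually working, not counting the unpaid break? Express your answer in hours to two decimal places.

9.48 hours

Today: 5:09 AM–3:08 PM = 9 h 59 min; less 30 min break → 9 h 29 min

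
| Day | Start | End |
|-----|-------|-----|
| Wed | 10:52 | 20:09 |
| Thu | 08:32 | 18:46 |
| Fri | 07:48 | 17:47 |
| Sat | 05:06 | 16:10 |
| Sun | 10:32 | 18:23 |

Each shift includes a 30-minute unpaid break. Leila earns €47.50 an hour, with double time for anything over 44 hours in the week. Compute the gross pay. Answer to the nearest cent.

€2272.08

Wed: 10:52–20:09 = 9 h 17 min; less 30 min break → 8 h 47 min
Thu: 08:32–18:46 = 10 h 14 min; less 30 min break → 9 h 44 min
Fri: 07:48–17:47 = 9 h 59 min; less 30 min break → 9 h 29 min
Sat: 05:06–16:10 = 11 h 4 min; less 30 min break → 10 h 34 min
Sun: 10:32–18:23 = 7 h 51 min; less 30 min break → 7 h 21 min
Total worked: 45 h 55 min = 2755 min.
Regular 44 h 0 min = 2640 min at €47.50/h; overtime 1 h 55 min = 115 min at €95.00/h.
Pay = (2640 × €47.50 + 115 × €95.00) ÷ 60 = €2272.08.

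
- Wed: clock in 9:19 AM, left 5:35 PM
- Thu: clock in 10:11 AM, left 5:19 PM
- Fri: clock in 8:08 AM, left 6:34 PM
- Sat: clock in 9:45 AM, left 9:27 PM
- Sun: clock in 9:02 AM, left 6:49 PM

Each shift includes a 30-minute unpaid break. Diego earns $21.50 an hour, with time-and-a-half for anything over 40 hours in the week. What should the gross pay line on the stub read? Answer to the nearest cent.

Wed: 9:19 AM–5:35 PM = 8 h 16 min; less 30 min break → 7 h 46 min
Thu: 10:11 AM–5:19 PM = 7 h 8 min; less 30 min break → 6 h 38 min
Fri: 8:08 AM–6:34 PM = 10 h 26 min; less 30 min break → 9 h 56 min
Sat: 9:45 AM–9:27 PM = 11 h 42 min; less 30 min break → 11 h 12 min
Sun: 9:02 AM–6:49 PM = 9 h 47 min; less 30 min break → 9 h 17 min
Total worked: 44 h 49 min = 2689 min.
Regular 40 h 0 min = 2400 min at $21.50/h; overtime 4 h 49 min = 289 min at $32.25/h.
Pay = (2400 × $21.50 + 289 × $32.25) ÷ 60 = $1015.34.

$1015.34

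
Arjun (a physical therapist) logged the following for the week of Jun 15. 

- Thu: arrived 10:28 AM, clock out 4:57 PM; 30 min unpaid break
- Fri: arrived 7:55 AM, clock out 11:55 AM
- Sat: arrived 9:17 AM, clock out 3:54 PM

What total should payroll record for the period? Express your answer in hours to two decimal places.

Thu: 10:28 AM–4:57 PM = 6 h 29 min; less 30 min break → 5 h 59 min
Fri: 7:55 AM–11:55 AM = 4 h 0 min
Sat: 9:17 AM–3:54 PM = 6 h 37 min
Total: 5 h 59 min + 4 h 0 min + 6 h 37 min = 16 h 36 min.

16.60 hours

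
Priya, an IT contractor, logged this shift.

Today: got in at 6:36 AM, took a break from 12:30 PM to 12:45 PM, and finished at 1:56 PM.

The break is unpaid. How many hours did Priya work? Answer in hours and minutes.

Today: 6:36 AM–1:56 PM = 7 h 20 min; less 15 min break → 7 h 5 min

7 h 5 min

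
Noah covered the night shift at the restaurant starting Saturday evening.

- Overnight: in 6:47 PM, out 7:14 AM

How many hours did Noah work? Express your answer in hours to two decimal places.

Overnight: 6:47 PM → midnight = 5 h 13 min; midnight → 7:14 AM = 7 h 14 min; span 12 h 27 min

12.45 hours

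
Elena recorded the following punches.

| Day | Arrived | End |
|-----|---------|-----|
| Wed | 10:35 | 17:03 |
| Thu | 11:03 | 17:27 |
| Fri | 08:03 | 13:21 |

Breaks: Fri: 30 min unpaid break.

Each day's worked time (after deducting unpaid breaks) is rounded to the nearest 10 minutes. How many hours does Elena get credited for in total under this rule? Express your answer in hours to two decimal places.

17.67 hours

Wed: 10:35–17:03 = 6 h 28 min → rounds to 6 h 30 min
Thu: 11:03–17:27 = 6 h 24 min → rounds to 6 h 20 min
Fri: 08:03–13:21 = 5 h 18 min − 30 min = 4 h 48 min → rounds to 4 h 50 min
Total credited: 17 h 40 min.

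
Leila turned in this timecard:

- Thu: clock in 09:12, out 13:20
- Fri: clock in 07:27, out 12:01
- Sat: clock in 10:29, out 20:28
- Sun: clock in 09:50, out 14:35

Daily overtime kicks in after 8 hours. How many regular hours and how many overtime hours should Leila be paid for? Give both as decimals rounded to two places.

Thu: 09:12–13:20 = 4 h 8 min
Fri: 07:27–12:01 = 4 h 34 min
Sat: 10:29–20:28 = 9 h 59 min
Sun: 09:50–14:35 = 4 h 45 min
Thu reg 4 h 8 min / OT 0 h 0 min; Fri reg 4 h 34 min / OT 0 h 0 min; Sat reg 8 h 0 min / OT 1 h 59 min; Sun reg 4 h 45 min / OT 0 h 0 min.
Totals: regular 21 h 27 min, overtime 1 h 59 min.

Regular 21.45 hours, overtime 1.98 hours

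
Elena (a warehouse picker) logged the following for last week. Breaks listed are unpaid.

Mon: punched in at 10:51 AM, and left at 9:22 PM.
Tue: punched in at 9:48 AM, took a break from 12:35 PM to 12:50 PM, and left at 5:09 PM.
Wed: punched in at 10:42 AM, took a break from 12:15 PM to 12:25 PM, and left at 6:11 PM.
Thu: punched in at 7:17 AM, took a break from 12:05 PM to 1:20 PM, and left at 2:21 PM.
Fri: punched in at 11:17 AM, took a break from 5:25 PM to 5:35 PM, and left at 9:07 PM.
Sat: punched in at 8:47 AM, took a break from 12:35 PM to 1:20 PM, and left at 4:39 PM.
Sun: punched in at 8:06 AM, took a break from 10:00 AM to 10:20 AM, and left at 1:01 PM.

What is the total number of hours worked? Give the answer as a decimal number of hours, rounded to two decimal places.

Mon: 10:51 AM–9:22 PM = 10 h 31 min
Tue: 9:48 AM–5:09 PM = 7 h 21 min; less 15 min break → 7 h 6 min
Wed: 10:42 AM–6:11 PM = 7 h 29 min; less 10 min break → 7 h 19 min
Thu: 7:17 AM–2:21 PM = 7 h 4 min; less 75 min break → 5 h 49 min
Fri: 11:17 AM–9:07 PM = 9 h 50 min; less 10 min break → 9 h 40 min
Sat: 8:47 AM–4:39 PM = 7 h 52 min; less 45 min break → 7 h 7 min
Sun: 8:06 AM–1:01 PM = 4 h 55 min; less 20 min break → 4 h 35 min
Total: 10 h 31 min + 7 h 6 min + 7 h 19 min + 5 h 49 min + 9 h 40 min + 7 h 7 min + 4 h 35 min = 52 h 7 min.

52.12 hours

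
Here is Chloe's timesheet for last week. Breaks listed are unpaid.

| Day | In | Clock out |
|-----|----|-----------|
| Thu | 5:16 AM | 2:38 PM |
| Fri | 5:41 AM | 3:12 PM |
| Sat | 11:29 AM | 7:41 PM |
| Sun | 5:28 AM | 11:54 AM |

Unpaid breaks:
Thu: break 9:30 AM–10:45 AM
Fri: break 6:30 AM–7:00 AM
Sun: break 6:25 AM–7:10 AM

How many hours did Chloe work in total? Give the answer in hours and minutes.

31 h 1 min

Thu: 5:16 AM–2:38 PM = 9 h 22 min; less 75 min break → 8 h 7 min
Fri: 5:41 AM–3:12 PM = 9 h 31 min; less 30 min break → 9 h 1 min
Sat: 11:29 AM–7:41 PM = 8 h 12 min
Sun: 5:28 AM–11:54 AM = 6 h 26 min; less 45 min break → 5 h 41 min
Total: 8 h 7 min + 9 h 1 min + 8 h 12 min + 5 h 41 min = 31 h 1 min.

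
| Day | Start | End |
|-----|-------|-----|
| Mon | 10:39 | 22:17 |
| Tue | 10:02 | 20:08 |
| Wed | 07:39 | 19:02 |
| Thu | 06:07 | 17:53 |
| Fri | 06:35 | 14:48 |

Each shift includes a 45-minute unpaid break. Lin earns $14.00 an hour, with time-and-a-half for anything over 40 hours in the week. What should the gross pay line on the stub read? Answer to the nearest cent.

$756.35

Mon: 10:39–22:17 = 11 h 38 min; less 45 min break → 10 h 53 min
Tue: 10:02–20:08 = 10 h 6 min; less 45 min break → 9 h 21 min
Wed: 07:39–19:02 = 11 h 23 min; less 45 min break → 10 h 38 min
Thu: 06:07–17:53 = 11 h 46 min; less 45 min break → 11 h 1 min
Fri: 06:35–14:48 = 8 h 13 min; less 45 min break → 7 h 28 min
Total worked: 49 h 21 min = 2961 min.
Regular 40 h 0 min = 2400 min at $14.00/h; overtime 9 h 21 min = 561 min at $21.00/h.
Pay = (2400 × $14.00 + 561 × $21.00) ÷ 60 = $756.35.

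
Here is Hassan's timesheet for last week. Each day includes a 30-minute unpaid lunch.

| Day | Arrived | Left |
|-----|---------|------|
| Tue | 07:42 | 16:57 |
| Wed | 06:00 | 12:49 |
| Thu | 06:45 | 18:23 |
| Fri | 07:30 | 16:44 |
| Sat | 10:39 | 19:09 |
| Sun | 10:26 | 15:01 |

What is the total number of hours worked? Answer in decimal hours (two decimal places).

Tue: 07:42–16:57 = 9 h 15 min; less 30 min break → 8 h 45 min
Wed: 06:00–12:49 = 6 h 49 min; less 30 min break → 6 h 19 min
Thu: 06:45–18:23 = 11 h 38 min; less 30 min break → 11 h 8 min
Fri: 07:30–16:44 = 9 h 14 min; less 30 min break → 8 h 44 min
Sat: 10:39–19:09 = 8 h 30 min; less 30 min break → 8 h 0 min
Sun: 10:26–15:01 = 4 h 35 min; less 30 min break → 4 h 5 min
Total: 8 h 45 min + 6 h 19 min + 11 h 8 min + 8 h 44 min + 8 h 0 min + 4 h 5 min = 47 h 1 min.

47.02 hours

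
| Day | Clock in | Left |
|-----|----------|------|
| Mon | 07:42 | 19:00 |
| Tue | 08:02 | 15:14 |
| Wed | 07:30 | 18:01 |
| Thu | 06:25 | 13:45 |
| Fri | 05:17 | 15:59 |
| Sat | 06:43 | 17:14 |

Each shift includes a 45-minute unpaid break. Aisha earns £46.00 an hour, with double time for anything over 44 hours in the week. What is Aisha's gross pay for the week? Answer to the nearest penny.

Mon: 07:42–19:00 = 11 h 18 min; less 45 min break → 10 h 33 min
Tue: 08:02–15:14 = 7 h 12 min; less 45 min break → 6 h 27 min
Wed: 07:30–18:01 = 10 h 31 min; less 45 min break → 9 h 46 min
Thu: 06:25–13:45 = 7 h 20 min; less 45 min break → 6 h 35 min
Fri: 05:17–15:59 = 10 h 42 min; less 45 min break → 9 h 57 min
Sat: 06:43–17:14 = 10 h 31 min; less 45 min break → 9 h 46 min
Total worked: 53 h 4 min = 3184 min.
Regular 44 h 0 min = 2640 min at £46.00/h; overtime 9 h 4 min = 544 min at £92.00/h.
Pay = (2640 × £46.00 + 544 × £92.00) ÷ 60 = £2858.13.

£2858.13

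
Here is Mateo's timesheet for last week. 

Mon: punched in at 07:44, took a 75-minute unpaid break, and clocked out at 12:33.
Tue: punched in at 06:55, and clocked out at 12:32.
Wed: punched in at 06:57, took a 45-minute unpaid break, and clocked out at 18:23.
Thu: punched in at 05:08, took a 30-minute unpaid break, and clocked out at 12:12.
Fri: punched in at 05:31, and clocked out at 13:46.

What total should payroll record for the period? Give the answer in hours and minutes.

Mon: 07:44–12:33 = 4 h 49 min; less 75 min break → 3 h 34 min
Tue: 06:55–12:32 = 5 h 37 min
Wed: 06:57–18:23 = 11 h 26 min; less 45 min break → 10 h 41 min
Thu: 05:08–12:12 = 7 h 4 min; less 30 min break → 6 h 34 min
Fri: 05:31–13:46 = 8 h 15 min
Total: 3 h 34 min + 5 h 37 min + 10 h 41 min + 6 h 34 min + 8 h 15 min = 34 h 41 min.

34 h 41 min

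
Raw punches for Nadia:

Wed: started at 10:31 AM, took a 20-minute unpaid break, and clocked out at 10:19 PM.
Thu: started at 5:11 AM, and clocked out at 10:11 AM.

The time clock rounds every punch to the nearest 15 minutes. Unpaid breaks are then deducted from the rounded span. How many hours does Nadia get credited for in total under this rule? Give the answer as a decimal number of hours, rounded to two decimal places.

Wed: in 10:31 AM→10:30 AM, out 10:19 PM→10:15 PM; 11 h 45 min − 20 min = 11 h 25 min
Thu: in 5:11 AM→5:15 AM, out 10:11 AM→10:15 AM; 5 h 0 min
Total credited: 16 h 25 min.

16.42 hours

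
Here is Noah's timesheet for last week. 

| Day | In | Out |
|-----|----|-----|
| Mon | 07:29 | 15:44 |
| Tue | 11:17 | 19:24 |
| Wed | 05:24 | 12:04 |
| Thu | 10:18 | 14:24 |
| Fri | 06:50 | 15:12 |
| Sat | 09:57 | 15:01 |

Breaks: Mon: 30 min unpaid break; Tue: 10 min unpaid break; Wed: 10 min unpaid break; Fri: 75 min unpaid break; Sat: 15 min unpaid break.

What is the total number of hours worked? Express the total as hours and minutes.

38 h 14 min

Mon: 07:29–15:44 = 8 h 15 min; less 30 min break → 7 h 45 min
Tue: 11:17–19:24 = 8 h 7 min; less 10 min break → 7 h 57 min
Wed: 05:24–12:04 = 6 h 40 min; less 10 min break → 6 h 30 min
Thu: 10:18–14:24 = 4 h 6 min
Fri: 06:50–15:12 = 8 h 22 min; less 75 min break → 7 h 7 min
Sat: 09:57–15:01 = 5 h 4 min; less 15 min break → 4 h 49 min
Total: 7 h 45 min + 7 h 57 min + 6 h 30 min + 4 h 6 min + 7 h 7 min + 4 h 49 min = 38 h 14 min.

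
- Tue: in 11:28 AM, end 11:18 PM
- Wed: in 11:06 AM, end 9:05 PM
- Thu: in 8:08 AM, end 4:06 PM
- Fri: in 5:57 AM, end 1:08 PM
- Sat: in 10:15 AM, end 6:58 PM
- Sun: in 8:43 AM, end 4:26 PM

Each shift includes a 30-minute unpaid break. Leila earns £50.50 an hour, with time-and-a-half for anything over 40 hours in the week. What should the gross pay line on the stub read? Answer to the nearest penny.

£2807.80

Tue: 11:28 AM–11:18 PM = 11 h 50 min; less 30 min break → 11 h 20 min
Wed: 11:06 AM–9:05 PM = 9 h 59 min; less 30 min break → 9 h 29 min
Thu: 8:08 AM–4:06 PM = 7 h 58 min; less 30 min break → 7 h 28 min
Fri: 5:57 AM–1:08 PM = 7 h 11 min; less 30 min break → 6 h 41 min
Sat: 10:15 AM–6:58 PM = 8 h 43 min; less 30 min break → 8 h 13 min
Sun: 8:43 AM–4:26 PM = 7 h 43 min; less 30 min break → 7 h 13 min
Total worked: 50 h 24 min = 3024 min.
Regular 40 h 0 min = 2400 min at £50.50/h; overtime 10 h 24 min = 624 min at £75.75/h.
Pay = (2400 × £50.50 + 624 × £75.75) ÷ 60 = £2807.80.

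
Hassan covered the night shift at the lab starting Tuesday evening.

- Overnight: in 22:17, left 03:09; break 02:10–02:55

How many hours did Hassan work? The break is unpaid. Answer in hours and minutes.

Overnight: 22:17 → midnight = 1 h 43 min; midnight → 03:09 = 3 h 9 min; span 4 h 52 min; less 45 min break → 4 h 7 min

4 h 7 min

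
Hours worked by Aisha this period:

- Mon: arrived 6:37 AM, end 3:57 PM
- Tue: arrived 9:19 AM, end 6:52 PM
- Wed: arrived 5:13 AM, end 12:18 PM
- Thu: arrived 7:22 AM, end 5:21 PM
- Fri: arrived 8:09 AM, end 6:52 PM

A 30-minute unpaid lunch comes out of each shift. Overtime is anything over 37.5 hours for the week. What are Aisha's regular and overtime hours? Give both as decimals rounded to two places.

Regular 37.50 hours, overtime 6.67 hours

Mon: 6:37 AM–3:57 PM = 9 h 20 min; less 30 min break → 8 h 50 min
Tue: 9:19 AM–6:52 PM = 9 h 33 min; less 30 min break → 9 h 3 min
Wed: 5:13 AM–12:18 PM = 7 h 5 min; less 30 min break → 6 h 35 min
Thu: 7:22 AM–5:21 PM = 9 h 59 min; less 30 min break → 9 h 29 min
Fri: 8:09 AM–6:52 PM = 10 h 43 min; less 30 min break → 10 h 13 min
Total worked: 44 h 10 min = 44.17 h.
Threshold 37.5 h → overtime 6 h 40 min, regular 37 h 30 min.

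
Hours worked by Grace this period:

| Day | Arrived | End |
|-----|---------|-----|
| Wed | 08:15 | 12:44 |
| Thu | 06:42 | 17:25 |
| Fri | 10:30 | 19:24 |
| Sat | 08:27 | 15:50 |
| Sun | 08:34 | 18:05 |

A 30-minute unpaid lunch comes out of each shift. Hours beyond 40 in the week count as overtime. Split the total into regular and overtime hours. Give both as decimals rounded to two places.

Regular 38.50 hours, overtime 0.00 hours

Wed: 08:15–12:44 = 4 h 29 min; less 30 min break → 3 h 59 min
Thu: 06:42–17:25 = 10 h 43 min; less 30 min break → 10 h 13 min
Fri: 10:30–19:24 = 8 h 54 min; less 30 min break → 8 h 24 min
Sat: 08:27–15:50 = 7 h 23 min; less 30 min break → 6 h 53 min
Sun: 08:34–18:05 = 9 h 31 min; less 30 min break → 9 h 1 min
Total worked: 38 h 30 min = 38.50 h.
Threshold 40 h → overtime 0 h 0 min, regular 38 h 30 min.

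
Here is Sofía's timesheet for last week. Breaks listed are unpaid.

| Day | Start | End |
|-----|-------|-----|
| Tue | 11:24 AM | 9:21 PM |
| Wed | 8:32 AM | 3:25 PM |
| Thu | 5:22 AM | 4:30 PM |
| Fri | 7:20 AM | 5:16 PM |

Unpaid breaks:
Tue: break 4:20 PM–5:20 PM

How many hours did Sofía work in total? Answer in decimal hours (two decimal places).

Tue: 11:24 AM–9:21 PM = 9 h 57 min; less 60 min break → 8 h 57 min
Wed: 8:32 AM–3:25 PM = 6 h 53 min
Thu: 5:22 AM–4:30 PM = 11 h 8 min
Fri: 7:20 AM–5:16 PM = 9 h 56 min
Total: 8 h 57 min + 6 h 53 min + 11 h 8 min + 9 h 56 min = 36 h 54 min.

36.90 hours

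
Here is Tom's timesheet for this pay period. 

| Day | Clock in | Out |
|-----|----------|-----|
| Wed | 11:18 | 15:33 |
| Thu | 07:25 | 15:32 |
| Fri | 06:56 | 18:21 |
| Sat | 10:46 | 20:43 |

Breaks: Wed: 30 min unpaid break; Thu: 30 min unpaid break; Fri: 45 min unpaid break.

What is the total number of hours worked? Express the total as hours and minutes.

31 h 59 min

Wed: 11:18–15:33 = 4 h 15 min; less 30 min break → 3 h 45 min
Thu: 07:25–15:32 = 8 h 7 min; less 30 min break → 7 h 37 min
Fri: 06:56–18:21 = 11 h 25 min; less 45 min break → 10 h 40 min
Sat: 10:46–20:43 = 9 h 57 min
Total: 3 h 45 min + 7 h 37 min + 10 h 40 min + 9 h 57 min = 31 h 59 min.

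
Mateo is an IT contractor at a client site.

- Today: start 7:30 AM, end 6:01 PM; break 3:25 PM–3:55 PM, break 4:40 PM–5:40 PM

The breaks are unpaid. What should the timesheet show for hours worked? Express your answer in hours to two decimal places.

9.02 hours

Today: 7:30 AM–6:01 PM = 10 h 31 min; less 90 min break → 9 h 1 min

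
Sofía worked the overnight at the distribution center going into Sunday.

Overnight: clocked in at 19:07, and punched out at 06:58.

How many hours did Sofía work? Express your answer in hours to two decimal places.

11.85 hours

Overnight: 19:07 → midnight = 4 h 53 min; midnight → 06:58 = 6 h 58 min; span 11 h 51 min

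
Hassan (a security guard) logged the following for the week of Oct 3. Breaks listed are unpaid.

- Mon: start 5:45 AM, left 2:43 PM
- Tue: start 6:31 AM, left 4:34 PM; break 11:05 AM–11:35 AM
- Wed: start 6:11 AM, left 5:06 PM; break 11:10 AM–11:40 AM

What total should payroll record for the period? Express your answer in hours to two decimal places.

28.93 hours

Mon: 5:45 AM–2:43 PM = 8 h 58 min
Tue: 6:31 AM–4:34 PM = 10 h 3 min; less 30 min break → 9 h 33 min
Wed: 6:11 AM–5:06 PM = 10 h 55 min; less 30 min break → 10 h 25 min
Total: 8 h 58 min + 9 h 33 min + 10 h 25 min = 28 h 56 min.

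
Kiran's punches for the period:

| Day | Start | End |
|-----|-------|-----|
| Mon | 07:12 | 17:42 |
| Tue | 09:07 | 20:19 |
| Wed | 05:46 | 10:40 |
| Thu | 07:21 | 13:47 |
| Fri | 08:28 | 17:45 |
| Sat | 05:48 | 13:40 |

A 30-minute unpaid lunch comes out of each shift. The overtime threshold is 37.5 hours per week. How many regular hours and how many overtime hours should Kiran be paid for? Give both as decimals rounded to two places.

Mon: 07:12–17:42 = 10 h 30 min; less 30 min break → 10 h 0 min
Tue: 09:07–20:19 = 11 h 12 min; less 30 min break → 10 h 42 min
Wed: 05:46–10:40 = 4 h 54 min; less 30 min break → 4 h 24 min
Thu: 07:21–13:47 = 6 h 26 min; less 30 min break → 5 h 56 min
Fri: 08:28–17:45 = 9 h 17 min; less 30 min break → 8 h 47 min
Sat: 05:48–13:40 = 7 h 52 min; less 30 min break → 7 h 22 min
Total worked: 47 h 11 min = 47.18 h.
Threshold 37.5 h → overtime 9 h 41 min, regular 37 h 30 min.

Regular 37.50 hours, overtime 9.68 hours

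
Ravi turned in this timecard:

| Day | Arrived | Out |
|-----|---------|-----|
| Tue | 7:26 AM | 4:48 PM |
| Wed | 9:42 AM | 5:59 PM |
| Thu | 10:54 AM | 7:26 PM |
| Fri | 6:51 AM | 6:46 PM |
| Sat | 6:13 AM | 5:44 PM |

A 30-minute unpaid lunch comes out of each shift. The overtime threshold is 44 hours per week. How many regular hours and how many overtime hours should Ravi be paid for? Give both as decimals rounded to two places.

Regular 44.00 hours, overtime 3.12 hours

Tue: 7:26 AM–4:48 PM = 9 h 22 min; less 30 min break → 8 h 52 min
Wed: 9:42 AM–5:59 PM = 8 h 17 min; less 30 min break → 7 h 47 min
Thu: 10:54 AM–7:26 PM = 8 h 32 min; less 30 min break → 8 h 2 min
Fri: 6:51 AM–6:46 PM = 11 h 55 min; less 30 min break → 11 h 25 min
Sat: 6:13 AM–5:44 PM = 11 h 31 min; less 30 min break → 11 h 1 min
Total worked: 47 h 7 min = 47.12 h.
Threshold 44 h → overtime 3 h 7 min, regular 44 h 0 min.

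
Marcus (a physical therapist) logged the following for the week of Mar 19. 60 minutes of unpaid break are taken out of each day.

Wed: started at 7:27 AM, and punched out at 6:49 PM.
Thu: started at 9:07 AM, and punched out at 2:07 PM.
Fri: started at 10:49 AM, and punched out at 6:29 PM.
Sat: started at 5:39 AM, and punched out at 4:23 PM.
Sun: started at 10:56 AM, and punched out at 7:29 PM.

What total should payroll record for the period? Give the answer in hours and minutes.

Wed: 7:27 AM–6:49 PM = 11 h 22 min; less 60 min break → 10 h 22 min
Thu: 9:07 AM–2:07 PM = 5 h 0 min; less 60 min break → 4 h 0 min
Fri: 10:49 AM–6:29 PM = 7 h 40 min; less 60 min break → 6 h 40 min
Sat: 5:39 AM–4:23 PM = 10 h 44 min; less 60 min break → 9 h 44 min
Sun: 10:56 AM–7:29 PM = 8 h 33 min; less 60 min break → 7 h 33 min
Total: 10 h 22 min + 4 h 0 min + 6 h 40 min + 9 h 44 min + 7 h 33 min = 38 h 19 min.

38 h 19 min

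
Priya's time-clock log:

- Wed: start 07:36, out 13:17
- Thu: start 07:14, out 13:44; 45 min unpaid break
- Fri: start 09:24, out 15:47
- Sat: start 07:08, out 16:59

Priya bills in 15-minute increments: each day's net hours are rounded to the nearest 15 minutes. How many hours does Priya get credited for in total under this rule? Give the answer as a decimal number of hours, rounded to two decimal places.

Wed: 07:36–13:17 = 5 h 41 min → rounds to 5 h 45 min
Thu: 07:14–13:44 = 6 h 30 min − 45 min = 5 h 45 min → rounds to 5 h 45 min
Fri: 09:24–15:47 = 6 h 23 min → rounds to 6 h 30 min
Sat: 07:08–16:59 = 9 h 51 min → rounds to 9 h 45 min
Total credited: 27 h 45 min.

27.75 hours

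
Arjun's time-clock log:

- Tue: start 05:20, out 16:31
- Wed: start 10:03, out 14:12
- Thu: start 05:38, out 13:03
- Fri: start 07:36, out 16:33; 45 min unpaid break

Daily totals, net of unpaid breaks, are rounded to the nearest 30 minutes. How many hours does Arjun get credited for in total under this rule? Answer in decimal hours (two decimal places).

Tue: 05:20–16:31 = 11 h 11 min → rounds to 11 h 0 min
Wed: 10:03–14:12 = 4 h 9 min → rounds to 4 h 0 min
Thu: 05:38–13:03 = 7 h 25 min → rounds to 7 h 30 min
Fri: 07:36–16:33 = 8 h 57 min − 45 min = 8 h 12 min → rounds to 8 h 0 min
Total credited: 30 h 30 min.

30.50 hours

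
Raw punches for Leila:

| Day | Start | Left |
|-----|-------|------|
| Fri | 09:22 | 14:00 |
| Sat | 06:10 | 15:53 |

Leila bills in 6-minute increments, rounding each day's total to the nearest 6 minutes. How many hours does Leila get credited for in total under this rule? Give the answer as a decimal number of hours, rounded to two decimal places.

14.30 hours

Fri: 09:22–14:00 = 4 h 38 min → rounds to 4 h 36 min
Sat: 06:10–15:53 = 9 h 43 min → rounds to 9 h 42 min
Total credited: 14 h 18 min.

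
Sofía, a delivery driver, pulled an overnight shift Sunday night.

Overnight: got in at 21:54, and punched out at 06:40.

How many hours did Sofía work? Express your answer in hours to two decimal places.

Overnight: 21:54 → midnight = 2 h 6 min; midnight → 06:40 = 6 h 40 min; span 8 h 46 min

8.77 hours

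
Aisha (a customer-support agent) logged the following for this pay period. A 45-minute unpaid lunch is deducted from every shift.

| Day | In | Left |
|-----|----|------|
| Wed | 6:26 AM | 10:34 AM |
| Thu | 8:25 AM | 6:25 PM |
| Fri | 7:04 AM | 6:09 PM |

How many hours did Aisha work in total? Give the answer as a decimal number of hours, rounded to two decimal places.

22.97 hours

Wed: 6:26 AM–10:34 AM = 4 h 8 min; less 45 min break → 3 h 23 min
Thu: 8:25 AM–6:25 PM = 10 h 0 min; less 45 min break → 9 h 15 min
Fri: 7:04 AM–6:09 PM = 11 h 5 min; less 45 min break → 10 h 20 min
Total: 3 h 23 min + 9 h 15 min + 10 h 20 min = 22 h 58 min.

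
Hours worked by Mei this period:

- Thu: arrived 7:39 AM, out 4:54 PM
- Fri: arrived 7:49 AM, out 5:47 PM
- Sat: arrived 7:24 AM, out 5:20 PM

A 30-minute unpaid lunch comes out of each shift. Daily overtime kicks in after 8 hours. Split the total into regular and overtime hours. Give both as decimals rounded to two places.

Regular 24.00 hours, overtime 3.65 hours

Thu: 7:39 AM–4:54 PM = 9 h 15 min; less 30 min break → 8 h 45 min
Fri: 7:49 AM–5:47 PM = 9 h 58 min; less 30 min break → 9 h 28 min
Sat: 7:24 AM–5:20 PM = 9 h 56 min; less 30 min break → 9 h 26 min
Thu reg 8 h 0 min / OT 0 h 45 min; Fri reg 8 h 0 min / OT 1 h 28 min; Sat reg 8 h 0 min / OT 1 h 26 min.
Totals: regular 24 h 0 min, overtime 3 h 39 min.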